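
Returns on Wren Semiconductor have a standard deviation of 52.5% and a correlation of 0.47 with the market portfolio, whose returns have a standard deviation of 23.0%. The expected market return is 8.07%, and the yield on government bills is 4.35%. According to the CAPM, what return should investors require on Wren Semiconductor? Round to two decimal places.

β = ρ × σ_i / σ_m = 0.47 × 52.5% / 23.0% = 1.0728
MRP = 8.07% − 4.35% = 3.72%
E(R) = 4.35% + 1.0728 × 3.72% = 8.34%

8.34%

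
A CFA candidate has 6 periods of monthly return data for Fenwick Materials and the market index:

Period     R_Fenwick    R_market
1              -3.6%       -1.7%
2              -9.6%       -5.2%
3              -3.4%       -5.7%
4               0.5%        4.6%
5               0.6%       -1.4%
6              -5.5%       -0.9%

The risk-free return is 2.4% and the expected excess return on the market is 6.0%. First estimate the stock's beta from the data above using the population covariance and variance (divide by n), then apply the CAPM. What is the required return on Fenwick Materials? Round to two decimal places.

6.40%

Mean R_i = (-3.6 − 9.6 − 3.4 + 0.5 + 0.6 − 5.5) / 6 = -3.5000%
Mean R_m = (-1.7 − 5.2 − 5.7 + 4.6 − 1.4 − 0.9) / 6 = -1.7167%
Σ(R_i − R̄_i)(R_m − R̄_m) = 45.7800  ⇒  Cov = 45.7800 / 6 = 7.6300
Σ(R_m − R̄_m)² = 68.6683  ⇒  Var(R_m) = 68.6683 / 6 = 11.4447
β = Cov / Var(R_m) = 7.6300 / 11.4447 = 0.6667
E(R) = R_f + β × MRP = 2.4% + 0.6667 × 6.0% = 6.40%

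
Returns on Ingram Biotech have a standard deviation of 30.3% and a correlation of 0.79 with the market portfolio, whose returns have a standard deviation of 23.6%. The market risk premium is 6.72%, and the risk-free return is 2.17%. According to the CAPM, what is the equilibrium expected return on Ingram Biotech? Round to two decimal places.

8.99%

β = ρ × σ_i / σ_m = 0.79 × 30.3% / 23.6% = 1.0143
E(R) = 2.17% + 1.0143 × 6.72% = 8.99%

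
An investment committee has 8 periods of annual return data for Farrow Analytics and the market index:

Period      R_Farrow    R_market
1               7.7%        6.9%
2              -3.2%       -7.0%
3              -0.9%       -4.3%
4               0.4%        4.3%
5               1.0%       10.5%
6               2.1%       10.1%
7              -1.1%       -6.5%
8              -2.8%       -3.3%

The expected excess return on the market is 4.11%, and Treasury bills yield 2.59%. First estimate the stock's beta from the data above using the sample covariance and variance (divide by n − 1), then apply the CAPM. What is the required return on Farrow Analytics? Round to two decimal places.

Mean R_i = (7.7 − 3.2 − 0.9 + 0.4 + 1.0 + 2.1 − 1.1 − 2.8) / 8 = 0.4000%
Mean R_m = (6.9 − 7.0 − 4.3 + 4.3 + 10.5 + 10.1 − 6.5 − 3.3) / 8 = 1.3375%
Σ(R_i − R̄_i)(R_m − R̄_m) = 124.9400  ⇒  Cov = 124.9400 / 7 = 17.8486
Σ(R_m − R̄_m)² = 384.6788  ⇒  Var(R_m) = 384.6788 / 7 = 54.9541
β = Cov / Var(R_m) = 17.8486 / 54.9541 = 0.3248
E(R) = R_f + β × MRP = 2.59% + 0.3248 × 4.11% = 3.92%

3.92%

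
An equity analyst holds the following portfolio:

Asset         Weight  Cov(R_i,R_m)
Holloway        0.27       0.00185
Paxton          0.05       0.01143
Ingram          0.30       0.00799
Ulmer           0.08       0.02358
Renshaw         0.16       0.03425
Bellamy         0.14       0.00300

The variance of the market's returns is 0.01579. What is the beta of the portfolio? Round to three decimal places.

0.713

β_Holloway = 0.00185 / 0.01579 = 0.1172
β_Paxton = 0.01143 / 0.01579 = 0.7239
β_Ingram = 0.00799 / 0.01579 = 0.5060
β_Ulmer = 0.02358 / 0.01579 = 1.4934
β_Renshaw = 0.03425 / 0.01579 = 2.1691
β_Bellamy = 0.00300 / 0.01579 = 0.1900
β_P = Σ w_i β_i = 0.27×0.1172 + 0.05×0.7239 + 0.30×0.5060 + 0.08×1.4934 + 0.16×2.1691 + 0.14×0.1900 = 0.7128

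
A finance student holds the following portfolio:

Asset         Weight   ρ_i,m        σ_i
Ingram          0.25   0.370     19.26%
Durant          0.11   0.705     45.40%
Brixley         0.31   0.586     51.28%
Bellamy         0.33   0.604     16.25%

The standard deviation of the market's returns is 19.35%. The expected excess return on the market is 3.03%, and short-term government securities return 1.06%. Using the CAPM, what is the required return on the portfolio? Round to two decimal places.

3.86%

β_Ingram = 0.370 × 19.26% / 19.35% = 0.3683
β_Durant = 0.705 × 45.40% / 19.35% = 1.6541
β_Brixley = 0.586 × 51.28% / 19.35% = 1.5530
β_Bellamy = 0.604 × 16.25% / 19.35% = 0.5072
β_P = Σ w_i β_i = 0.25×0.3683 + 0.11×1.6541 + 0.31×1.5530 + 0.33×0.5072 = 0.9228
E(R_P) = R_f + β_P × MRP = 1.06% + 0.9228 × 3.03% = 3.86%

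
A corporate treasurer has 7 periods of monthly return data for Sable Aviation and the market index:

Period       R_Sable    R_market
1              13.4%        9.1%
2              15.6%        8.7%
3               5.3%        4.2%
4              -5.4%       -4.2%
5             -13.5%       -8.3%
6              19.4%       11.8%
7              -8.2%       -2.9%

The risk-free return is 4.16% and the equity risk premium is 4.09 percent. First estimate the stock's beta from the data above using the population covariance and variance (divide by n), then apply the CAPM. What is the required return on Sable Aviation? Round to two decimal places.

Mean R_i = (13.4 + 15.6 + 5.3 − 5.4 − 13.5 + 19.4 − 8.2) / 7 = 3.8000%
Mean R_m = (9.1 + 8.7 + 4.2 − 4.2 − 8.3 + 11.8 − 2.9) / 7 = 2.6286%
Σ(R_i − R̄_i)(R_m − R̄_m) = 597.4300  ⇒  Cov = 597.4300 / 7 = 85.3471
Σ(R_m − R̄_m)² = 361.9543  ⇒  Var(R_m) = 361.9543 / 7 = 51.7078
β = Cov / Var(R_m) = 85.3471 / 51.7078 = 1.6506
E(R) = R_f + β × MRP = 4.16% + 1.6506 × 4.09% = 10.91%

10.91%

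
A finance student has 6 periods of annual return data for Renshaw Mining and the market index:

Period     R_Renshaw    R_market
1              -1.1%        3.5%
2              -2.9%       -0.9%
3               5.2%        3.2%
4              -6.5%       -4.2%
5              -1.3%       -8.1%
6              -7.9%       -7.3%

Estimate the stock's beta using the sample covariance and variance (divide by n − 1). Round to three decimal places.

0.605

Mean R_i = (-1.1 − 2.9 + 5.2 − 6.5 − 1.3 − 7.9) / 6 = -2.4167%
Mean R_m = (3.5 − 0.9 + 3.2 − 4.2 − 8.1 − 7.3) / 6 = -2.3000%
Σ(R_i − R̄_i)(R_m − R̄_m) = 77.5500  ⇒  Cov = 77.5500 / 5 = 15.5100
Σ(R_m − R̄_m)² = 128.1000  ⇒  Var(R_m) = 128.1000 / 5 = 25.6200
β = Cov / Var(R_m) = 15.5100 / 25.6200 = 0.6054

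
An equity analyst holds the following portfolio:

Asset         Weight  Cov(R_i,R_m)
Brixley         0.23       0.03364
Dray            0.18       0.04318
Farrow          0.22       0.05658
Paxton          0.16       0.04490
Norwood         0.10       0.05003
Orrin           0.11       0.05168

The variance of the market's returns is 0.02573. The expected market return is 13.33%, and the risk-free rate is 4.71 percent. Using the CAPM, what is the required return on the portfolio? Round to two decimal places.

20.06%

β_Brixley = 0.03364 / 0.02573 = 1.3074
β_Dray = 0.04318 / 0.02573 = 1.6782
β_Farrow = 0.05658 / 0.02573 = 2.1990
β_Paxton = 0.04490 / 0.02573 = 1.7450
β_Norwood = 0.05003 / 0.02573 = 1.9444
β_Orrin = 0.05168 / 0.02573 = 2.0086
β_P = Σ w_i β_i = 0.23×1.3074 + 0.18×1.6782 + 0.22×2.1990 + 0.16×1.7450 + 0.10×1.9444 + 0.11×2.0086 = 1.7811
MRP = 13.33% − 4.71% = 8.62%
E(R_P) = R_f + β_P × MRP = 4.71% + 1.7811 × 8.62% = 20.06%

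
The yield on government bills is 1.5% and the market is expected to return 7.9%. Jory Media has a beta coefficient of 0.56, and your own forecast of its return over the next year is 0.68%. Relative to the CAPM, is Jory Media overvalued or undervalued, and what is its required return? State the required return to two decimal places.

Overvalued; required return 5.08%

MRP = 7.9% − 1.5% = 6.40%
Required return = R_f + β·MRP = 1.5% + 0.56 × 6.4% = 5.08%
Forecast 0.68% < required 5.08% → the stock plots below the SML → overvalued.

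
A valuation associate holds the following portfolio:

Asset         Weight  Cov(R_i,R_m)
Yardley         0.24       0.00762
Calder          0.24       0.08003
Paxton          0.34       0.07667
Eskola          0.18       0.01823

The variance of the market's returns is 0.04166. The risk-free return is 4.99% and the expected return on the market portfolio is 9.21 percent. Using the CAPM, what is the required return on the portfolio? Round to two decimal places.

10.09%

β_Yardley = 0.00762 / 0.04166 = 0.1829
β_Calder = 0.08003 / 0.04166 = 1.9210
β_Paxton = 0.07667 / 0.04166 = 1.8404
β_Eskola = 0.01823 / 0.04166 = 0.4376
β_P = Σ w_i β_i = 0.24×0.1829 + 0.24×1.9210 + 0.34×1.8404 + 0.18×0.4376 = 1.2094
MRP = 9.21% − 4.99% = 4.22%
E(R_P) = R_f + β_P × MRP = 4.99% + 1.2094 × 4.22% = 10.09%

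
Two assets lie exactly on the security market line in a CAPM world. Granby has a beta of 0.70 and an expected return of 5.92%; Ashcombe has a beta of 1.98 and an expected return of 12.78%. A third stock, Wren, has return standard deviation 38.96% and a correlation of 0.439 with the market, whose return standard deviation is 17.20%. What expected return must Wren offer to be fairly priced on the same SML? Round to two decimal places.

MRP = (12.78% − 5.92%) / (1.98 − 0.70) = 5.3594%
R_f = 5.92% − 0.70 × 5.3594% = 2.1684%
β_Wren = ρ·σ_i/σ_m = 0.439 × 38.96 / 17.20 = 0.9944
E(R_Wren) = R_f + β × MRP = 2.1684% + 0.9944 × 5.3594% = 7.50%

7.50%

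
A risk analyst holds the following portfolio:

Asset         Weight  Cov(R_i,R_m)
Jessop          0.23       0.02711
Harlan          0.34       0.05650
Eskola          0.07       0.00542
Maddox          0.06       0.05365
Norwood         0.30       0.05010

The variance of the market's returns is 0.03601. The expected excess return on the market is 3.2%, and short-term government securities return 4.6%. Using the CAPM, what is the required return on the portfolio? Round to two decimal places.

8.52%

β_Jessop = 0.02711 / 0.03601 = 0.7528
β_Harlan = 0.05650 / 0.03601 = 1.5690
β_Eskola = 0.00542 / 0.03601 = 0.1505
β_Maddox = 0.05365 / 0.03601 = 1.4899
β_Norwood = 0.05010 / 0.03601 = 1.3913
β_P = Σ w_i β_i = 0.23×0.7528 + 0.34×1.5690 + 0.07×0.1505 + 0.06×1.4899 + 0.30×1.3913 = 1.2239
E(R_P) = R_f + β_P × MRP = 4.6% + 1.2239 × 3.2% = 8.52%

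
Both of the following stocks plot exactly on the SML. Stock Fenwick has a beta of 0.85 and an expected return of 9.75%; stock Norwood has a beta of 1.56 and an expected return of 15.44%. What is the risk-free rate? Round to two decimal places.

Both satisfy E(R) = R_f + β·MRP, so the slope of the SML is
MRP = (15.44% − 9.75%) / (1.56 − 0.85) = 5.69% / 0.71 = 8.0141%
R_f = E(R_Fenwick) − β_Fenwick·MRP = 9.75% − 0.85 × 8.0141% = 2.9380%

2.94%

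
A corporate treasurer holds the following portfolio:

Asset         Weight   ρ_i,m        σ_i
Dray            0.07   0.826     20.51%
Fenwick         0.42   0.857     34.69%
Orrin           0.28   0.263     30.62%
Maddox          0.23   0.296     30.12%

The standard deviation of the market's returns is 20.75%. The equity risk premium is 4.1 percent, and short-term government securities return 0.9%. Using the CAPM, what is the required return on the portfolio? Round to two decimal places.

4.45%

β_Dray = 0.826 × 20.51% / 20.75% = 0.8164
β_Fenwick = 0.857 × 34.69% / 20.75% = 1.4327
β_Orrin = 0.263 × 30.62% / 20.75% = 0.3881
β_Maddox = 0.296 × 30.12% / 20.75% = 0.4297
β_P = Σ w_i β_i = 0.07×0.8164 + 0.42×1.4327 + 0.28×0.3881 + 0.23×0.4297 = 0.8664
E(R_P) = R_f + β_P × MRP = 0.9% + 0.8664 × 4.1% = 4.45%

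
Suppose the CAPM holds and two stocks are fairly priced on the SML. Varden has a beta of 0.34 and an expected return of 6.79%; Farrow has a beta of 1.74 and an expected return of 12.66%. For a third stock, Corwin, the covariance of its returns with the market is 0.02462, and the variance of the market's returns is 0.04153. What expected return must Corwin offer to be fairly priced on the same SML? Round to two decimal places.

MRP = (12.66% − 6.79%) / (1.74 − 0.34) = 4.1929%
R_f = 6.79% − 0.34 × 4.1929% = 5.3644%
β_Corwin = Cov / Var(R_m) = 0.02462 / 0.04153 = 0.5928
E(R_Corwin) = R_f + β × MRP = 5.3644% + 0.5928 × 4.1929% = 7.85%

7.85%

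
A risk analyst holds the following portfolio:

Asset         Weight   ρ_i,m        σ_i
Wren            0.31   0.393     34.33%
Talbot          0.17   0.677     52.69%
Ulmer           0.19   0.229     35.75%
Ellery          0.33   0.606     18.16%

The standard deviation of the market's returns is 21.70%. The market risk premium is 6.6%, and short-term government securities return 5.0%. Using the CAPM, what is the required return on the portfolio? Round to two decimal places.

β_Wren = 0.393 × 34.33% / 21.70% = 0.6217
β_Talbot = 0.677 × 52.69% / 21.70% = 1.6438
β_Ulmer = 0.229 × 35.75% / 21.70% = 0.3773
β_Ellery = 0.606 × 18.16% / 21.70% = 0.5071
β_P = Σ w_i β_i = 0.31×0.6217 + 0.17×1.6438 + 0.19×0.3773 + 0.33×0.5071 = 0.7112
E(R_P) = R_f + β_P × MRP = 5.0% + 0.7112 × 6.6% = 9.69%

9.69%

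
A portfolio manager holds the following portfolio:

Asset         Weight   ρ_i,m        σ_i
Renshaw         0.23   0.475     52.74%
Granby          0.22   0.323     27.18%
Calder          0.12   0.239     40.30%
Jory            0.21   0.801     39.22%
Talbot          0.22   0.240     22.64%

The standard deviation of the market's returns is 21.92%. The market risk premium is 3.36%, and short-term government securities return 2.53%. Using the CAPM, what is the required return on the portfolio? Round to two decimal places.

β_Renshaw = 0.475 × 52.74% / 21.92% = 1.1429
β_Granby = 0.323 × 27.18% / 21.92% = 0.4005
β_Calder = 0.239 × 40.30% / 21.92% = 0.4394
β_Jory = 0.801 × 39.22% / 21.92% = 1.4332
β_Talbot = 0.240 × 22.64% / 21.92% = 0.2479
β_P = Σ w_i β_i = 0.23×1.1429 + 0.22×0.4005 + 0.12×0.4394 + 0.21×1.4332 + 0.22×0.2479 = 0.7592
E(R_P) = R_f + β_P × MRP = 2.53% + 0.7592 × 3.36% = 5.08%

5.08%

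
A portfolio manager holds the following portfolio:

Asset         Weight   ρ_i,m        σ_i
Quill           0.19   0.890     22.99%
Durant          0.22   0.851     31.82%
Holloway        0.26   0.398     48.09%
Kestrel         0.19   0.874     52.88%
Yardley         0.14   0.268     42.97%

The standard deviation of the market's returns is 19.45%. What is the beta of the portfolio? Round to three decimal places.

1.296

β_Quill = 0.890 × 22.99% / 19.45% = 1.0520
β_Durant = 0.851 × 31.82% / 19.45% = 1.3922
β_Holloway = 0.398 × 48.09% / 19.45% = 0.9841
β_Kestrel = 0.874 × 52.88% / 19.45% = 2.3762
β_Yardley = 0.268 × 42.97% / 19.45% = 0.5921
β_P = Σ w_i β_i = 0.19×1.0520 + 0.22×1.3922 + 0.26×0.9841 + 0.19×2.3762 + 0.14×0.5921 = 1.2964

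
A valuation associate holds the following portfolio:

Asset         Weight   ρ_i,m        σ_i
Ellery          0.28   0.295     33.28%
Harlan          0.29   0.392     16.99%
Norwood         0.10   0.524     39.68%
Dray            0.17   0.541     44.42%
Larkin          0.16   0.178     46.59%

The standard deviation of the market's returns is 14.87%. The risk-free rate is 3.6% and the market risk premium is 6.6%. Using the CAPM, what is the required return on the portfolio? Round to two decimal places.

β_Ellery = 0.295 × 33.28% / 14.87% = 0.6602
β_Harlan = 0.392 × 16.99% / 14.87% = 0.4479
β_Norwood = 0.524 × 39.68% / 14.87% = 1.3983
β_Dray = 0.541 × 44.42% / 14.87% = 1.6161
β_Larkin = 0.178 × 46.59% / 14.87% = 0.5577
β_P = Σ w_i β_i = 0.28×0.6602 + 0.29×0.4479 + 0.10×1.3983 + 0.17×1.6161 + 0.16×0.5577 = 0.8185
E(R_P) = R_f + β_P × MRP = 3.6% + 0.8185 × 6.6% = 9.00%

9.00%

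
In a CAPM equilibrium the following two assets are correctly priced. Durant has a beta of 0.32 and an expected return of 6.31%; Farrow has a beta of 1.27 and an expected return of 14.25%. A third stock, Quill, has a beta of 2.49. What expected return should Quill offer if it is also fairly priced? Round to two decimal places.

24.45%

MRP (SML slope) = (14.25% − 6.31%) / (1.27 − 0.32) = 7.94% / 0.95 = 8.3579%
R_f (intercept) = 6.31% − 0.32 × 8.3579% = 3.6355%
E(R_Quill) = R_f + β × MRP = 3.6355% + 2.49 × 8.3579% = 24.45%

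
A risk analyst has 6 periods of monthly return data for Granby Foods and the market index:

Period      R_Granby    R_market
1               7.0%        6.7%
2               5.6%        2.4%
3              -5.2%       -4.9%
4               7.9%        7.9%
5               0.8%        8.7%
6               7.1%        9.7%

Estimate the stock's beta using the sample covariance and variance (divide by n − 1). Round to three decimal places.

Mean R_i = (7.0 + 5.6 − 5.2 + 7.9 + 0.8 + 7.1) / 6 = 3.8667%
Mean R_m = (6.7 + 2.4 − 4.9 + 7.9 + 8.7 + 9.7) / 6 = 5.0833%
Σ(R_i − R̄_i)(R_m − R̄_m) = 106.1267  ⇒  Cov = 106.1267 / 5 = 21.2253
Σ(R_m − R̄_m)² = 151.8083  ⇒  Var(R_m) = 151.8083 / 5 = 30.3617
β = Cov / Var(R_m) = 21.2253 / 30.3617 = 0.6991

0.699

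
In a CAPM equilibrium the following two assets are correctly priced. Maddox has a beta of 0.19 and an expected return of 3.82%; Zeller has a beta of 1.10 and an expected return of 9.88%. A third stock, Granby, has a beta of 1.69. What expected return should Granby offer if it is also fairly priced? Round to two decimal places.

MRP (SML slope) = (9.88% − 3.82%) / (1.10 − 0.19) = 6.06% / 0.91 = 6.6593%
R_f (intercept) = 3.82% − 0.19 × 6.6593% = 2.5547%
E(R_Granby) = R_f + β × MRP = 2.5547% + 1.69 × 6.6593% = 13.81%

13.81%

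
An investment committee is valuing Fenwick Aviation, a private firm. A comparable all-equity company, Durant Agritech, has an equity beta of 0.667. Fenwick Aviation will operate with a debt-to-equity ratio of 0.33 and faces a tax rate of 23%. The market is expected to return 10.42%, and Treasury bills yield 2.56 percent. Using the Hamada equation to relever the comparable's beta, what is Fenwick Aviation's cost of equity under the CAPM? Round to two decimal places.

9.13%

β_L = β_U × [1 + (1 − t)(D/E)] = 0.667 × [1 + (1 − 0.23) × 0.33]
    = 0.667 × [1 + 0.77 × 0.33] = 0.667 × 1.2541 = 0.8365
MRP = 10.42% − 2.56% = 7.86%
E(R) = R_f + β_L × MRP = 2.56% + 0.8365 × 7.86% = 9.13%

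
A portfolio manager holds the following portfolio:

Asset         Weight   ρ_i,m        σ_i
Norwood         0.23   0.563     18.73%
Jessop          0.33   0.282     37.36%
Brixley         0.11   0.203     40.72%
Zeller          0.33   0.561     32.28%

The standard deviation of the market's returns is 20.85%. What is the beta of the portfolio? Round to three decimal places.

0.613

β_Norwood = 0.563 × 18.73% / 20.85% = 0.5058
β_Jessop = 0.282 × 37.36% / 20.85% = 0.5053
β_Brixley = 0.203 × 40.72% / 20.85% = 0.3965
β_Zeller = 0.561 × 32.28% / 20.85% = 0.8685
β_P = Σ w_i β_i = 0.23×0.5058 + 0.33×0.5053 + 0.11×0.3965 + 0.33×0.8685 = 0.6133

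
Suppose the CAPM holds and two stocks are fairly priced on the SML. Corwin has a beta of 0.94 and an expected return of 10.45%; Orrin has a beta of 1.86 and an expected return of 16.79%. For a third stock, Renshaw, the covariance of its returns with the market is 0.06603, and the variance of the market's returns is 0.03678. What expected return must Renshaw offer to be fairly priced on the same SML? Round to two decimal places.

16.34%

MRP = (16.79% − 10.45%) / (1.86 − 0.94) = 6.8913%
R_f = 10.45% − 0.94 × 6.8913% = 3.9722%
β_Renshaw = Cov / Var(R_m) = 0.06603 / 0.03678 = 1.7953
E(R_Renshaw) = R_f + β × MRP = 3.9722% + 1.7953 × 6.8913% = 16.34%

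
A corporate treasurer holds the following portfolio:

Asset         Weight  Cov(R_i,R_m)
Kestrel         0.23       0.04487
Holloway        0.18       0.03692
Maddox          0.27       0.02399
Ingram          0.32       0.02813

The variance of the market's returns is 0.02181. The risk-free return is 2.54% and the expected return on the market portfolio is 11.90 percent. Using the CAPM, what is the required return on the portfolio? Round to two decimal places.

β_Kestrel = 0.04487 / 0.02181 = 2.0573
β_Holloway = 0.03692 / 0.02181 = 1.6928
β_Maddox = 0.02399 / 0.02181 = 1.1000
β_Ingram = 0.02813 / 0.02181 = 1.2898
β_P = Σ w_i β_i = 0.23×2.0573 + 0.18×1.6928 + 0.27×1.1000 + 0.32×1.2898 = 1.4876
MRP = 11.90% − 2.54% = 9.36%
E(R_P) = R_f + β_P × MRP = 2.54% + 1.4876 × 9.36% = 16.46%

16.46%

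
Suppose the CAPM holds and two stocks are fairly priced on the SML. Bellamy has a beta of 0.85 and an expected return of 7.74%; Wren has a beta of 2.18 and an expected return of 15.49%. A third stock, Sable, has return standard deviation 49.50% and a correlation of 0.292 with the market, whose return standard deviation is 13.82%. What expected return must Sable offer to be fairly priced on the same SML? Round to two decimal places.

MRP = (15.49% − 7.74%) / (2.18 − 0.85) = 5.8271%
R_f = 7.74% − 0.85 × 5.8271% = 2.7870%
β_Sable = ρ·σ_i/σ_m = 0.292 × 49.50 / 13.82 = 1.0459
E(R_Sable) = R_f + β × MRP = 2.7870% + 1.0459 × 5.8271% = 8.88%

8.88%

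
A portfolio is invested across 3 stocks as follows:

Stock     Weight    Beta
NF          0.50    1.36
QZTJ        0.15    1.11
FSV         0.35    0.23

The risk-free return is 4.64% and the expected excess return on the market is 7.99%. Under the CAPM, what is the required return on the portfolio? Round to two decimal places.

β_P = Σ w_i β_i = 0.50×1.36 + 0.15×1.11 + 0.35×0.23 = 0.9270
E(R_P) = R_f + β_P × MRP = 4.64% + 0.9270 × 7.99% = 12.05%

12.05%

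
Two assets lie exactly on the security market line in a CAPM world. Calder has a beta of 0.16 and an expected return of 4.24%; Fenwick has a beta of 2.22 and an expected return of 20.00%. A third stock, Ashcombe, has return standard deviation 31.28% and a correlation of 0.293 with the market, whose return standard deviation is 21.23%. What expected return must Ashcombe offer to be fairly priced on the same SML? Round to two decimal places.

6.32%

MRP = (20.00% − 4.24%) / (2.22 − 0.16) = 7.6505%
R_f = 4.24% − 0.16 × 7.6505% = 3.0159%
β_Ashcombe = ρ·σ_i/σ_m = 0.293 × 31.28 / 21.23 = 0.4317
E(R_Ashcombe) = R_f + β × MRP = 3.0159% + 0.4317 × 7.6505% = 6.32%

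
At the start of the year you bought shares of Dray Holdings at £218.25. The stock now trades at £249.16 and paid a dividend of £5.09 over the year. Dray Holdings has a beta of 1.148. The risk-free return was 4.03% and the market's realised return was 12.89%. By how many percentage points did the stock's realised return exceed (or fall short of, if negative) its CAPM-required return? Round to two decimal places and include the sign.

Realised HPR = (P1 + D1 − P0) / P0 = (249.16 + 5.09 − 218.25) / 218.25 = 36.00 / 218.25 = 16.4948%
MRP = 12.89% − 4.03% = 8.86%
CAPM required = R_f + β·MRP = 4.03% + 1.148 × 8.86% = 14.20128%
α = realised − required = 16.4948% − 14.20128% = +2.29%

+2.29%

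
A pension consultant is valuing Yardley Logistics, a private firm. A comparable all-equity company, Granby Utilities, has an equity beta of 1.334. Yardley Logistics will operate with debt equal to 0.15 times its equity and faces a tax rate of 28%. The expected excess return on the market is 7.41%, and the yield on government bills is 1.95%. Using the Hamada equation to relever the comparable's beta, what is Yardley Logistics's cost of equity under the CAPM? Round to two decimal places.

β_L = β_U × [1 + (1 − t)(D/E)] = 1.334 × [1 + (1 − 0.28) × 0.15]
    = 1.334 × [1 + 0.72 × 0.15] = 1.334 × 1.1080 = 1.4781
E(R) = R_f + β_L × MRP = 1.95% + 1.4781 × 7.41% = 12.90%

12.90%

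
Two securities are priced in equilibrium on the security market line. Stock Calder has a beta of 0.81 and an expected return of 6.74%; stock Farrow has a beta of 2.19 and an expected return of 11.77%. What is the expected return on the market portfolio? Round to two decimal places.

Both satisfy E(R) = R_f + β·MRP, so the slope of the SML is
MRP = (11.77% − 6.74%) / (2.19 − 0.81) = 5.03% / 1.38 = 3.6449%
R_f = E(R_Calder) − β_Calder·MRP = 6.74% − 0.81 × 3.6449% = 3.7876%
E(R_m) = R_f + MRP = 3.7876% + 3.6449% = 7.43%

7.43%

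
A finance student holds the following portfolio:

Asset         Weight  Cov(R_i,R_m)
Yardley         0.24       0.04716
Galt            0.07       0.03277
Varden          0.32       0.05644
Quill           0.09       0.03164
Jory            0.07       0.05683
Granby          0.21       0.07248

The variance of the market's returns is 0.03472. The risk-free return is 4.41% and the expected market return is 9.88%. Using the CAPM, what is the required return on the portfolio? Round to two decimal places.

β_Yardley = 0.04716 / 0.03472 = 1.3583
β_Galt = 0.03277 / 0.03472 = 0.9438
β_Varden = 0.05644 / 0.03472 = 1.6256
β_Quill = 0.03164 / 0.03472 = 0.9113
β_Jory = 0.05683 / 0.03472 = 1.6368
β_Granby = 0.07248 / 0.03472 = 2.0876
β_P = Σ w_i β_i = 0.24×1.3583 + 0.07×0.9438 + 0.32×1.6256 + 0.09×0.9113 + 0.07×1.6368 + 0.21×2.0876 = 1.5472
MRP = 9.88% − 4.41% = 5.47%
E(R_P) = R_f + β_P × MRP = 4.41% + 1.5472 × 5.47% = 12.87%

12.87%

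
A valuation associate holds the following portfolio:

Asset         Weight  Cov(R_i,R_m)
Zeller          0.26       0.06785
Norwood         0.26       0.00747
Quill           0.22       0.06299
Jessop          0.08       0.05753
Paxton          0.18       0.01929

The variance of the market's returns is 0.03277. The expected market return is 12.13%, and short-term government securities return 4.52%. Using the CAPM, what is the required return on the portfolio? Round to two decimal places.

β_Zeller = 0.06785 / 0.03277 = 2.0705
β_Norwood = 0.00747 / 0.03277 = 0.2280
β_Quill = 0.06299 / 0.03277 = 1.9222
β_Jessop = 0.05753 / 0.03277 = 1.7556
β_Paxton = 0.01929 / 0.03277 = 0.5886
β_P = Σ w_i β_i = 0.26×2.0705 + 0.26×0.2280 + 0.22×1.9222 + 0.08×1.7556 + 0.18×0.5886 = 1.2669
MRP = 12.13% − 4.52% = 7.61%
E(R_P) = R_f + β_P × MRP = 4.52% + 1.2669 × 7.61% = 14.16%

14.16%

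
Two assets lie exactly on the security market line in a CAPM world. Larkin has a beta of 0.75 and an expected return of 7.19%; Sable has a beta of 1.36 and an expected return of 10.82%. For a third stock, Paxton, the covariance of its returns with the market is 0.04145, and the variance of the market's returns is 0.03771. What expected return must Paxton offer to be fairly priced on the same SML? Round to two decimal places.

MRP = (10.82% − 7.19%) / (1.36 − 0.75) = 5.9508%
R_f = 7.19% − 0.75 × 5.9508% = 2.7269%
β_Paxton = Cov / Var(R_m) = 0.04145 / 0.03771 = 1.0992
E(R_Paxton) = R_f + β × MRP = 2.7269% + 1.0992 × 5.9508% = 9.27%

9.27%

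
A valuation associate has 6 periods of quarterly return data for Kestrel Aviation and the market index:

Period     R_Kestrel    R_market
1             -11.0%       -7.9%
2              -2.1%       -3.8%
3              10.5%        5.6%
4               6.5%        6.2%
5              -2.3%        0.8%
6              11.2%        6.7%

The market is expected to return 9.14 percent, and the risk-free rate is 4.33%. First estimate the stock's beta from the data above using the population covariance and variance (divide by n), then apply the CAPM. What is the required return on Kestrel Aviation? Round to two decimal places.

10.94%

Mean R_i = (-11.0 − 2.1 + 10.5 + 6.5 − 2.3 + 11.2) / 6 = 2.1333%
Mean R_m = (-7.9 − 3.8 + 5.6 + 6.2 + 0.8 + 6.7) / 6 = 1.2667%
Σ(R_i − R̄_i)(R_m − R̄_m) = 250.9667  ⇒  Cov = 250.9667 / 6 = 41.8278
Σ(R_m − R̄_m)² = 182.5533  ⇒  Var(R_m) = 182.5533 / 6 = 30.4256
β = Cov / Var(R_m) = 41.8278 / 30.4256 = 1.3748
MRP = 9.14% − 4.33% = 4.81%
E(R) = R_f + β × MRP = 4.33% + 1.3748 × 4.81% = 10.94%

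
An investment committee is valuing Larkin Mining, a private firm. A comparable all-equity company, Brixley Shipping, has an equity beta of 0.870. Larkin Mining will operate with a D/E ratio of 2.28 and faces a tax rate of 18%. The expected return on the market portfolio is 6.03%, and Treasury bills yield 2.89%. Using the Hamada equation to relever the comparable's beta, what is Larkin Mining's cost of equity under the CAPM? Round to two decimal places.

β_L = β_U × [1 + (1 − t)(D/E)] = 0.870 × [1 + (1 − 0.18) × 2.28]
    = 0.870 × [1 + 0.82 × 2.28] = 0.870 × 2.8696 = 2.4966
MRP = 6.03% − 2.89% = 3.14%
E(R) = R_f + β_L × MRP = 2.89% + 2.4966 × 3.14% = 10.73%

10.73%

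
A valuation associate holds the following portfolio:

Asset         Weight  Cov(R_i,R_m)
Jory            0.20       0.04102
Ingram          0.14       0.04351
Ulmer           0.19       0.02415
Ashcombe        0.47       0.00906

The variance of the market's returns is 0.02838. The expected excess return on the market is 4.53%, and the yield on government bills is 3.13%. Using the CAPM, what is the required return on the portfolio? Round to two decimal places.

β_Jory = 0.04102 / 0.02838 = 1.4454
β_Ingram = 0.04351 / 0.02838 = 1.5331
β_Ulmer = 0.02415 / 0.02838 = 0.8510
β_Ashcombe = 0.00906 / 0.02838 = 0.3192
β_P = Σ w_i β_i = 0.20×1.4454 + 0.14×1.5331 + 0.19×0.8510 + 0.47×0.3192 = 0.8154
E(R_P) = R_f + β_P × MRP = 3.13% + 0.8154 × 4.53% = 6.82%

6.82%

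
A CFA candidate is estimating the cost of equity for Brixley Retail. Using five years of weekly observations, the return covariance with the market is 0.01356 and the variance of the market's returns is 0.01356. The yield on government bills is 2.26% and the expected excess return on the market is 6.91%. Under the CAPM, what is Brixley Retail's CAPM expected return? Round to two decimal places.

β = Cov(R_i, R_m) / Var(R_m) = 0.01356 / 0.01356 = 1.0000
E(R) = R_f + β × MRP = 2.26% + 1.0000 × 6.91% = 9.17%

9.17%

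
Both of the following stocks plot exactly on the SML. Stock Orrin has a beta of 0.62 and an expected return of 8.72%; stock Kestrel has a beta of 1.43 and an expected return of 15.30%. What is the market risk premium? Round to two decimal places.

8.12%

Both satisfy E(R) = R_f + β·MRP, so the slope of the SML is
MRP = (15.30% − 8.72%) / (1.43 − 0.62) = 6.58% / 0.81 = 8.1235%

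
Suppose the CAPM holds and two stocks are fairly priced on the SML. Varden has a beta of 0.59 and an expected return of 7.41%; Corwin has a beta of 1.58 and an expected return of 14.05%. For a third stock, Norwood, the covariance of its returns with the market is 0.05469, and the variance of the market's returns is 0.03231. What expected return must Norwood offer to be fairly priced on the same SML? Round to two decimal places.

MRP = (14.05% − 7.41%) / (1.58 − 0.59) = 6.7071%
R_f = 7.41% − 0.59 × 6.7071% = 3.4528%
β_Norwood = Cov / Var(R_m) = 0.05469 / 0.03231 = 1.6927
E(R_Norwood) = R_f + β × MRP = 3.4528% + 1.6927 × 6.7071% = 14.81%

14.81%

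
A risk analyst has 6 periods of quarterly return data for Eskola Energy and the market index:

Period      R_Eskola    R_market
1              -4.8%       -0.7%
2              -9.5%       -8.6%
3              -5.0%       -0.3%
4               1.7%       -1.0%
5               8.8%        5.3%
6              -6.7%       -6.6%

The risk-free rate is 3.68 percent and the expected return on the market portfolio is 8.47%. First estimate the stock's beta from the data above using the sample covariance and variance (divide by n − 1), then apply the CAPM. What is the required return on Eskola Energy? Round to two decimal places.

9.30%

Mean R_i = (-4.8 − 9.5 − 5.0 + 1.7 + 8.8 − 6.7) / 6 = -2.5833%
Mean R_m = (-0.7 − 8.6 − 0.3 − 1.0 + 5.3 − 6.6) / 6 = -1.9833%
Σ(R_i − R̄_i)(R_m − R̄_m) = 144.9783  ⇒  Cov = 144.9783 / 5 = 28.9957
Σ(R_m − R̄_m)² = 123.5883  ⇒  Var(R_m) = 123.5883 / 5 = 24.7177
β = Cov / Var(R_m) = 28.9957 / 24.7177 = 1.1731
MRP = 8.47% − 3.68% = 4.79%
E(R) = R_f + β × MRP = 3.68% + 1.1731 × 4.79% = 9.30%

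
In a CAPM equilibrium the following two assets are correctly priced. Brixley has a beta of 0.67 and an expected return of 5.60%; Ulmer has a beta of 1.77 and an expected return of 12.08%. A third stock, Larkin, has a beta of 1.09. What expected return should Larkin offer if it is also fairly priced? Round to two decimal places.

8.07%

MRP (SML slope) = (12.08% − 5.60%) / (1.77 − 0.67) = 6.48% / 1.10 = 5.8909%
R_f (intercept) = 5.60% − 0.67 × 5.8909% = 1.6531%
E(R_Larkin) = R_f + β × MRP = 1.6531% + 1.09 × 5.8909% = 8.07%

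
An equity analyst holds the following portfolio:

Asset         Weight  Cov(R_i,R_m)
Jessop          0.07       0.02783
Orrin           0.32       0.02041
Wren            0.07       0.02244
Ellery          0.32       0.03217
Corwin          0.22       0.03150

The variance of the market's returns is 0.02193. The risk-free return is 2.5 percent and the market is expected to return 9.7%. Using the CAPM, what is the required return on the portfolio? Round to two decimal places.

β_Jessop = 0.02783 / 0.02193 = 1.2690
β_Orrin = 0.02041 / 0.02193 = 0.9307
β_Wren = 0.02244 / 0.02193 = 1.0233
β_Ellery = 0.03217 / 0.02193 = 1.4669
β_Corwin = 0.03150 / 0.02193 = 1.4364
β_P = Σ w_i β_i = 0.07×1.2690 + 0.32×0.9307 + 0.07×1.0233 + 0.32×1.4669 + 0.22×1.4364 = 1.2437
MRP = 9.7% − 2.5% = 7.20%
E(R_P) = R_f + β_P × MRP = 2.5% + 1.2437 × 7.2% = 11.45%

11.45%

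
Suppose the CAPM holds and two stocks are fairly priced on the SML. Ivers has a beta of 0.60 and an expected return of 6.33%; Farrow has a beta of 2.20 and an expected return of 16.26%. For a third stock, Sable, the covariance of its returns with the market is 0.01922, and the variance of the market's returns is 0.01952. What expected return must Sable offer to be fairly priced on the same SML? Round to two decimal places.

MRP = (16.26% − 6.33%) / (2.20 − 0.60) = 6.2063%
R_f = 6.33% − 0.60 × 6.2063% = 2.6062%
β_Sable = Cov / Var(R_m) = 0.01922 / 0.01952 = 0.9846
E(R_Sable) = R_f + β × MRP = 2.6062% + 0.9846 × 6.2063% = 8.72%

8.72%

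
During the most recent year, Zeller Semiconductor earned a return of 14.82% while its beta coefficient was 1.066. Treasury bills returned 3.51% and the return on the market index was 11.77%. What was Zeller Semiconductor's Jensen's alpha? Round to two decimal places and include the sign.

Market excess return = 11.77% − 3.51% = 8.26%
CAPM benchmark = R_f + β(R_m − R_f) = 3.51% + 1.066 × 8.26% = 12.31516%
α = actual − benchmark = 14.82% − 12.31516% = +2.50%

+2.50%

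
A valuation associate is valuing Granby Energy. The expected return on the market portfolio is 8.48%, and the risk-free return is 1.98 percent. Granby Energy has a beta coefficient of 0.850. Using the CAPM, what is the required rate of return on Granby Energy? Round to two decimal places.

7.51%

Market risk premium = E(R_m) − R_f = 8.48% − 1.98% = 6.50%
E(R) = R_f + β × MRP = 1.98% + 0.850 × 6.50% = 7.51%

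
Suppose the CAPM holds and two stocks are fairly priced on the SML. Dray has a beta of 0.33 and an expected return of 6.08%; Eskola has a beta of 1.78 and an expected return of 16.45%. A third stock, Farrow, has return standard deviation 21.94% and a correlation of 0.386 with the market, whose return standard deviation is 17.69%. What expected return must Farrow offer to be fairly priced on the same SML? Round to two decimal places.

7.14%

MRP = (16.45% − 6.08%) / (1.78 − 0.33) = 7.1517%
R_f = 6.08% − 0.33 × 7.1517% = 3.7199%
β_Farrow = ρ·σ_i/σ_m = 0.386 × 21.94 / 17.69 = 0.4787
E(R_Farrow) = R_f + β × MRP = 3.7199% + 0.4787 × 7.1517% = 7.14%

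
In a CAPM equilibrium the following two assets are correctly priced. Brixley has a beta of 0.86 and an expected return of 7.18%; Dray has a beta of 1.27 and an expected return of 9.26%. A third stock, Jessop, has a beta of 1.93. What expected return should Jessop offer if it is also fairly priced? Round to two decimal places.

MRP (SML slope) = (9.26% − 7.18%) / (1.27 − 0.86) = 2.08% / 0.41 = 5.0732%
R_f (intercept) = 7.18% − 0.86 × 5.0732% = 2.8170%
E(R_Jessop) = R_f + β × MRP = 2.8170% + 1.93 × 5.0732% = 12.61%

12.61%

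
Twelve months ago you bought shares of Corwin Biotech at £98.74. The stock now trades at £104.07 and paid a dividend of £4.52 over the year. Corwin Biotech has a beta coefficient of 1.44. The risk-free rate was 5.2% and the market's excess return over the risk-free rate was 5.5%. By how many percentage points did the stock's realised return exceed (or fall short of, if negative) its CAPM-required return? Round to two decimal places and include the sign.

Realised HPR = (P1 + D1 − P0) / P0 = (104.07 + 4.52 − 98.74) / 98.74 = 9.85 / 98.74 = 9.9757%
CAPM required = R_f + β·MRP = 5.2% + 1.44 × 5.5% = 13.1200%
α = realised − required = 9.9757% − 13.1200% = -3.14%

-3.14%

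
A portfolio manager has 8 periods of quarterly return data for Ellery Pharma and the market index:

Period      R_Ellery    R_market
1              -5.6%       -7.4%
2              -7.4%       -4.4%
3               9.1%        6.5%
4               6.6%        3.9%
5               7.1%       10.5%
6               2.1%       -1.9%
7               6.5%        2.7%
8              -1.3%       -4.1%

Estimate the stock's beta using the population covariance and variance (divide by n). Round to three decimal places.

Mean R_i = (-5.6 − 7.4 + 9.1 + 6.6 + 7.1 + 2.1 + 6.5 − 1.3) / 8 = 2.1375%
Mean R_m = (-7.4 − 4.4 + 6.5 + 3.9 + 10.5 − 1.9 + 2.7 − 4.1) / 8 = 0.7250%
Σ(R_i − R̄_i)(R_m − R̄_m) = 239.9325  ⇒  Cov = 239.9325 / 8 = 29.9916
Σ(R_m − R̄_m)² = 265.3350  ⇒  Var(R_m) = 265.3350 / 8 = 33.1669
β = Cov / Var(R_m) = 29.9916 / 33.1669 = 0.9043

0.904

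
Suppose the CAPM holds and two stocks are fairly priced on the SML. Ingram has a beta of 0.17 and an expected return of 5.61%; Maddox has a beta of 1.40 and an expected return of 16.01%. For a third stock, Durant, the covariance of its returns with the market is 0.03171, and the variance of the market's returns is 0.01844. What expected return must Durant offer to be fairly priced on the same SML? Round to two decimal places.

18.71%

MRP = (16.01% − 5.61%) / (1.40 − 0.17) = 8.4553%
R_f = 5.61% − 0.17 × 8.4553% = 4.1726%
β_Durant = Cov / Var(R_m) = 0.03171 / 0.01844 = 1.7196
E(R_Durant) = R_f + β × MRP = 4.1726% + 1.7196 × 8.4553% = 18.71%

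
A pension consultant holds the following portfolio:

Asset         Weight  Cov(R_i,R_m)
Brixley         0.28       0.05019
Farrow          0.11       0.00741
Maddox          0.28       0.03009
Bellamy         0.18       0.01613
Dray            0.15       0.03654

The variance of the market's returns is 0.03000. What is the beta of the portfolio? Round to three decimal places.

1.056

β_Brixley = 0.05019 / 0.03000 = 1.6730
β_Farrow = 0.00741 / 0.03000 = 0.2470
β_Maddox = 0.03009 / 0.03000 = 1.0030
β_Bellamy = 0.01613 / 0.03000 = 0.5377
β_Dray = 0.03654 / 0.03000 = 1.2180
β_P = Σ w_i β_i = 0.28×1.6730 + 0.11×0.2470 + 0.28×1.0030 + 0.18×0.5377 + 0.15×1.2180 = 1.0559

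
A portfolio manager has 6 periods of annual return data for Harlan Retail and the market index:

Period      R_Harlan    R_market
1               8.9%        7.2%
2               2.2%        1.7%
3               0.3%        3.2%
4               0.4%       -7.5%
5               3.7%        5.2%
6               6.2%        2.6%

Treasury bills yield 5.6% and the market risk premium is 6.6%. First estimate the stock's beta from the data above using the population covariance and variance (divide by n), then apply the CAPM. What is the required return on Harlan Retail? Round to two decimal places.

8.47%

Mean R_i = (8.9 + 2.2 + 0.3 + 0.4 + 3.7 + 6.2) / 6 = 3.6167%
Mean R_m = (7.2 + 1.7 + 3.2 − 7.5 + 5.2 + 2.6) / 6 = 2.0667%
Σ(R_i − R̄_i)(R_m − R̄_m) = 56.2933  ⇒  Cov = 56.2933 / 6 = 9.3822
Σ(R_m − R̄_m)² = 129.3933  ⇒  Var(R_m) = 129.3933 / 6 = 21.5656
β = Cov / Var(R_m) = 9.3822 / 21.5656 = 0.4351
E(R) = R_f + β × MRP = 5.6% + 0.4351 × 6.6% = 8.47%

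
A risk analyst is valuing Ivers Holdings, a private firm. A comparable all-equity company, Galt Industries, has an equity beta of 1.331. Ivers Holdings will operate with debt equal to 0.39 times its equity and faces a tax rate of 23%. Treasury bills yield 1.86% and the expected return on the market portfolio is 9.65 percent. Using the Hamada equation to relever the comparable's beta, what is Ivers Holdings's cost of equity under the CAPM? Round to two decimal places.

β_L = β_U × [1 + (1 − t)(D/E)] = 1.331 × [1 + (1 − 0.23) × 0.39]
    = 1.331 × [1 + 0.77 × 0.39] = 1.331 × 1.3003 = 1.7307
MRP = 9.65% − 1.86% = 7.79%
E(R) = R_f + β_L × MRP = 1.86% + 1.7307 × 7.79% = 15.34%

15.34%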